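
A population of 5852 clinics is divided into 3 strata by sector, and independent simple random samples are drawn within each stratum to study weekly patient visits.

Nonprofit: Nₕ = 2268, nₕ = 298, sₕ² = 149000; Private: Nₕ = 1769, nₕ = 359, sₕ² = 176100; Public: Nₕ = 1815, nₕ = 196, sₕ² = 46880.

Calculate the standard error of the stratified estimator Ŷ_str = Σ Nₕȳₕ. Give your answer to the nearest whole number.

Var(Ŷ_str) = Σₕ Nₕ²(1 − fₕ)sₕ²/nₕ.
Nonprofit: 2268²·(1 − 298/2268)·149000/298 = 2.23398 × 10^9.
Private: 1769²·(1 − 359/1769)·176100/359 = 1.2235222 × 10^9.
Public: 1815²·(1 − 196/1815)·46880/196 = 7.0283764 × 10^8.
Sum = 4.1603398 × 10^9.
SE = √(4.1603398 × 10^9) = 64501.

64501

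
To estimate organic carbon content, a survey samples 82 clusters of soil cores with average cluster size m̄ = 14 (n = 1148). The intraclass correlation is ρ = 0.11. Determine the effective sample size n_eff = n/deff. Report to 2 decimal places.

deff = 1 + (14 − 1)·0.11 = 1 + 1.43 = 2.43.
n_eff = 1148 / 2.43 = 472.43.

472.43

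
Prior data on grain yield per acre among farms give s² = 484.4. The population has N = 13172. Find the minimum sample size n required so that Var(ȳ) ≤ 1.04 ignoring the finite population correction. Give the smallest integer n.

466

Without fpc, n₀ = s²/D = 484.4/1.04 = 465.7692.
Rounding up, n = 466.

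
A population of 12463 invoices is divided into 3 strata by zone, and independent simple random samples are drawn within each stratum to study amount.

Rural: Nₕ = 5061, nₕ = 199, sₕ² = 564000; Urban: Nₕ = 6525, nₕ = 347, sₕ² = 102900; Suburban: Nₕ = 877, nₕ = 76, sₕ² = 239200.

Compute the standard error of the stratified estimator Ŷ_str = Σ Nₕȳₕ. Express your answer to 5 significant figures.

Var(Ŷ_str) = Σₕ Nₕ²(1 − fₕ)sₕ²/nₕ.
Rural: 5061²·(1 − 199/5061)·564000/199 = 6.9739258 × 10^10.
Urban: 6525²·(1 − 347/6525)·102900/347 = 1.1954029 × 10^10.
Suburban: 877²·(1 − 76/877)·239200/76 = 2.2109539 × 10^9.
Sum = 8.3904241 × 10^10.
SE = √(8.3904241 × 10^10) = 289660.

289660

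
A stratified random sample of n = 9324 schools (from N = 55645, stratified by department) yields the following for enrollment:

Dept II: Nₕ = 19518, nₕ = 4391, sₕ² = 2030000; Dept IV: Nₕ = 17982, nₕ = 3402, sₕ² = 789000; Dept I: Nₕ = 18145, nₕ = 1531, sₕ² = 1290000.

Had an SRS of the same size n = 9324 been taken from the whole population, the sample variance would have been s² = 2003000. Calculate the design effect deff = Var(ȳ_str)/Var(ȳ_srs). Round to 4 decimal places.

Var(ȳ_str) = Σ Wₕ²(1−fₕ)sₕ²/nₕ with Wₕ = Nₕ/55645:
  Dept II: (19518/55645)²·(1−4391/19518)·2030000/4391 = 44.082724
  Dept IV: (17982/55645)²·(1−3402/17982)·789000/3402 = 19.637487
  Dept I: (18145/55645)²·(1−1531/18145)·1290000/1531 = 82.033909
  → Var(ȳ_str) = 145.75412.
Var(ȳ_srs) = (1 − 9324/55645)·2003000/9324 = 178.82592.
deff = 145.75412 / 178.82592 = 0.8151.

0.8151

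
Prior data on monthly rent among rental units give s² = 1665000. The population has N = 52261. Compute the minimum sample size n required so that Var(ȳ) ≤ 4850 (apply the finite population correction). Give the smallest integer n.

342

Without fpc, n₀ = s²/D = 1665000/4850 = 343.2990.
With fpc, (1 − n/N)·s²/n ≤ D requires n ≥ n₀/(1 + n₀/N) = 343.2990/(1 + 343.2990/52261) = 341.0586.
Rounding up, n = 342.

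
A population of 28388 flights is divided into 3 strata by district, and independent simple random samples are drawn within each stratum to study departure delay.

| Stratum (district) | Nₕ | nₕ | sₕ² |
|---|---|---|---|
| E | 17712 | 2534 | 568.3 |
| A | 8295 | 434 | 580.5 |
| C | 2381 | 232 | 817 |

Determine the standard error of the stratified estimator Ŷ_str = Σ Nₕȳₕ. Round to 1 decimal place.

12865.8

Var(Ŷ_str) = Σₕ Nₕ²(1 − fₕ)sₕ²/nₕ.
E: 17712²·(1 − 2534/17712)·568.3/2534 = 6.0291099 × 10^7.
A: 8295²·(1 − 434/8295)·580.5/434 = 8.7218112 × 10^7.
C: 2381²·(1 − 232/2381)·817/232 = 1.8018967 × 10^7.
Sum = 1.6552818 × 10^8.
SE = √(1.6552818 × 10^8) = 12865.8.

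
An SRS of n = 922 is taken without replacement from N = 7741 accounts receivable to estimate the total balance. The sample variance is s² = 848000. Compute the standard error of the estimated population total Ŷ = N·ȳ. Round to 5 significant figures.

220340

Var(Ŷ) = N²·Var(ȳ) = N²·(1 − n/N)·s²/n.
f = 922/7741 = 0.11910606; Var(ȳ) = 0.88089394·848000/922 = 810.19313.
Var(Ŷ) = 7741² · 810.19313 = 4.8549269 × 10^10.
SE(Ŷ) = √(4.8549269 × 10^10) = 220340.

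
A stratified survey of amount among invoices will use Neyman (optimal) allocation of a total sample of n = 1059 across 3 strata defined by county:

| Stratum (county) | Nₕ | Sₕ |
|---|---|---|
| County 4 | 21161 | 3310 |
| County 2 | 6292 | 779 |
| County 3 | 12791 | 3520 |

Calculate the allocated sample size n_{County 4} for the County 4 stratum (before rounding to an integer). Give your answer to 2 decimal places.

618.29

Neyman allocation: nₕ = n·NₕSₕ / Σⱼ NⱼSⱼ.
Σ NⱼSⱼ = 21161·3310 + 6292·779 + 12791·3520 = 1.199687 × 10^8.
n_{County 4} = 1059·21161·3310 / (1.199687 × 10^8) = 618.29.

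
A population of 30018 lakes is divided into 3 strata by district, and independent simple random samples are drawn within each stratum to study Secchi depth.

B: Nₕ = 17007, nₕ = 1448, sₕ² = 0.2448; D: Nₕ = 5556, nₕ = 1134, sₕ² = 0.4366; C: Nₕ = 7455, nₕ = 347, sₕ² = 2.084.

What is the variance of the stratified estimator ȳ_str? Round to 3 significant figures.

Var(ȳ_str) = Σₕ Wₕ²(1 − fₕ)sₕ²/nₕ with Wₕ = Nₕ/N, N = 30018.
B: Wₕ = 0.56656006; term = 0.56656006²·(1 − 0.08514141)·0.2448/1448 = 4.9646512 × 10^-5.
D: Wₕ = 0.18508895; term = 0.18508895²·(1 − 0.20410367)·0.4366/1134 = 1.0497555 × 10^-5.
C: Wₕ = 0.24835099; term = 0.24835099²·(1 − 0.04654594)·2.084/347 = 3.5318301 × 10^-4.
Sum = 4.1332708 × 10^-4.

4.13 × 10^-4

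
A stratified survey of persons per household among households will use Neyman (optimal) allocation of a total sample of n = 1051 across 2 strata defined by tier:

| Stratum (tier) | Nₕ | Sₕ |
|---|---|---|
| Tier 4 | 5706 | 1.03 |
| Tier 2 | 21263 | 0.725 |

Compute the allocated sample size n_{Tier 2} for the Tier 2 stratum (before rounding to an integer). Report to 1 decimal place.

760.9

Neyman allocation: nₕ = n·NₕSₕ / Σⱼ NⱼSⱼ.
Σ NⱼSⱼ = 5706·1.03 + 21263·0.725 = 21292.855.
n_{Tier 2} = 1051·21263·0.725 / 21292.855 = 760.9.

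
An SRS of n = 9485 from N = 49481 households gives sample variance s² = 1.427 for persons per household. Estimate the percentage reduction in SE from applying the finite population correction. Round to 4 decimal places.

f = n/N = 9485/49481 = 0.19168974.
SE_no-fpc = √(s²/n) = 0.012265728; SE_fpc = √((1−f)s²/n) = 0.011027635.
Ratio = √(1−f) = 0.89906077. Reduction = 100·(1 − 0.89906077) = 10.0939%.

10.0939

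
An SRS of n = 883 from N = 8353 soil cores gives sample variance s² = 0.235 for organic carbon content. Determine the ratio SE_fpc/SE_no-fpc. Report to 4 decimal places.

0.9457

f = n/N = 883/8353 = 0.10571052.
SE_no-fpc = √(s²/n) = 0.016313742; SE_fpc = √((1−f)s²/n) = 0.015427396.
Ratio = √(1−f) = 0.94566880.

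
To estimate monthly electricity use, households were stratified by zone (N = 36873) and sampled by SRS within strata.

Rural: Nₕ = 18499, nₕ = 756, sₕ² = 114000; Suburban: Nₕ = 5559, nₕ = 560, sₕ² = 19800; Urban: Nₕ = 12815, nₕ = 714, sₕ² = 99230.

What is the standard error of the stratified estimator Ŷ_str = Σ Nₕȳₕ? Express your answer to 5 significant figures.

268380

Var(Ŷ_str) = Σₕ Nₕ²(1 − fₕ)sₕ²/nₕ.
Rural: 18499²·(1 − 756/18499)·114000/756 = 4.9494662 × 10^10.
Suburban: 5559²·(1 − 560/5559)·19800/560 = 9.8255524 × 10^8.
Urban: 12815²·(1 − 714/12815)·99230/714 = 2.1551855 × 10^10.
Sum = 7.2029072 × 10^10.
SE = √(7.2029072 × 10^10) = 268380.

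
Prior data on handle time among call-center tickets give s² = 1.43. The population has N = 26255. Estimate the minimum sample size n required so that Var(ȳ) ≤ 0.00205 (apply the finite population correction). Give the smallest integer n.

Without fpc, n₀ = s²/D = 1.43/0.00205 = 697.5610.
With fpc, (1 − n/N)·s²/n ≤ D requires n ≥ n₀/(1 + n₀/N) = 697.5610/(1 + 697.5610/26255) = 679.5074.
Rounding up, n = 680.

680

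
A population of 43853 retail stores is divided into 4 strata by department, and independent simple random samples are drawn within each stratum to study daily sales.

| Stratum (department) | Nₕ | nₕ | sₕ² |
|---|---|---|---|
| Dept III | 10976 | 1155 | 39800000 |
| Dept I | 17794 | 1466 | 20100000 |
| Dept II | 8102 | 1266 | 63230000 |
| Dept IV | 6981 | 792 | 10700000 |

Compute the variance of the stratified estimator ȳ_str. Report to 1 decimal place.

5744.9

Var(ȳ_str) = Σₕ Wₕ²(1 − fₕ)sₕ²/nₕ with Wₕ = Nₕ/N, N = 43853.
Dept III: Wₕ = 0.25029074; term = 0.25029074²·(1 − 0.10522959)·39800000/1155 = 1931.5337.
Dept I: Wₕ = 0.40576471; term = 0.40576471²·(1 − 0.08238732)·20100000/1466 = 2071.429.
Dept II: Wₕ = 0.18475361; term = 0.18475361²·(1 − 0.15625771)·63230000/1266 = 1438.4181.
Dept IV: Wₕ = 0.15919093; term = 0.15919093²·(1 − 0.11345080)·10700000/792 = 303.52754.
Sum = 5744.9083.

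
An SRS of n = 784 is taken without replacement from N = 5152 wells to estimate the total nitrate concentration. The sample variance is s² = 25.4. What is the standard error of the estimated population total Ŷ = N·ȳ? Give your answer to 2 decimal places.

853.86

Var(Ŷ) = N²·Var(ȳ) = N²·(1 − n/N)·s²/n.
f = 784/5152 = 0.15217391; Var(ȳ) = 0.84782609·25.4/784 = 0.027467835.
Var(Ŷ) = 5152² · 0.027467835 = 729081.6.
SE(Ŷ) = √(729081.6) = 853.86.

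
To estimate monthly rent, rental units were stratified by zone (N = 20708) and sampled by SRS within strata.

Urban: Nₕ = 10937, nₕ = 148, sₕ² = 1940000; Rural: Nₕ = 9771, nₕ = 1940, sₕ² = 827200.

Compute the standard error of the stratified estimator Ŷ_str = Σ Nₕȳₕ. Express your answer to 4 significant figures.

1.257 × 10^6

Var(Ŷ_str) = Σₕ Nₕ²(1 − fₕ)sₕ²/nₕ.
Urban: 10937²·(1 − 148/10937)·1940000/148 = 1.5467475 × 10^12.
Rural: 9771²·(1 − 1940/9771)·827200/1940 = 3.262609 × 10^10.
Sum = 1.5793736 × 10^12.
SE = √(1.5793736 × 10^12) = 1.257 × 10^6.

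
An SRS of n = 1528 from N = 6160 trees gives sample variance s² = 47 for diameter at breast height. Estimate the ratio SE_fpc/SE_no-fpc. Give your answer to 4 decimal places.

0.8671

f = n/N = 1528/6160 = 0.24805195.
SE_no-fpc = √(s²/n) = 0.1753829; SE_fpc = √((1−f)s²/n) = 0.15208318.
Ratio = √(1−f) = 0.86714938.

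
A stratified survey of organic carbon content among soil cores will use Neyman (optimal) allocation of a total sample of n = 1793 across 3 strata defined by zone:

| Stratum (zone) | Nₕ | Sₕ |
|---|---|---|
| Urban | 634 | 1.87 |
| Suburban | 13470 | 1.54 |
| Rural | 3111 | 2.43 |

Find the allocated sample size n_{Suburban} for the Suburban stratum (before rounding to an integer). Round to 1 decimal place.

1261.3

Neyman allocation: nₕ = n·NₕSₕ / Σⱼ NⱼSⱼ.
Σ NⱼSⱼ = 634·1.87 + 13470·1.54 + 3111·2.43 = 29489.11.
n_{Suburban} = 1793·13470·1.54 / 29489.11 = 1261.3.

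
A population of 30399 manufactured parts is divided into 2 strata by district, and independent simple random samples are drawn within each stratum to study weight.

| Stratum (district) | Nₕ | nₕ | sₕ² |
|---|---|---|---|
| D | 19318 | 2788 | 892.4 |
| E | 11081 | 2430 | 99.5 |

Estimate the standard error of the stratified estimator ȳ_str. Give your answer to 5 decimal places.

Var(ȳ_str) = Σₕ Wₕ²(1 − fₕ)sₕ²/nₕ with Wₕ = Nₕ/N, N = 30399.
D: Wₕ = 0.63548143; term = 0.63548143²·(1 − 0.14432136)·892.4/2788 = 0.11060715.
E: Wₕ = 0.36451857; term = 0.36451857²·(1 − 0.21929429)·99.5/2430 = 0.0042475987.
Sum = 0.11485475.
SE = √(0.11485475) = 0.33890.

0.33890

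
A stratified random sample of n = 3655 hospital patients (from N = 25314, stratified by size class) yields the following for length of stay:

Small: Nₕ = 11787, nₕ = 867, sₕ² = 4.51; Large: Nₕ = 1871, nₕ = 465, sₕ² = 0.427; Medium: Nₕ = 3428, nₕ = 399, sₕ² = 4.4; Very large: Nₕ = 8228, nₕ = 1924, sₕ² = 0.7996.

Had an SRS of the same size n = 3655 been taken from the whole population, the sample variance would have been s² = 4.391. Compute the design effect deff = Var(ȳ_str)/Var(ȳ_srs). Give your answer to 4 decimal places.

Var(ȳ_str) = Σ Wₕ²(1−fₕ)sₕ²/nₕ with Wₕ = Nₕ/25314:
  Small: (11787/25314)²·(1−867/11787)·4.51/867 = 0.0010448689
  Large: (1871/25314)²·(1−465/1871)·0.427/465 = 3.7697494 × 10^-6
  Medium: (3428/25314)²·(1−399/3428)·4.4/399 = 1.786892 × 10^-4
  Very large: (8228/25314)²·(1−1924/8228)·0.7996/1924 = 3.3640052 × 10^-5
  → Var(ȳ_str) = 0.0012609679.
Var(ȳ_srs) = (1 − 3655/25314)·4.391/3655 = 0.0010279067.
deff = 0.0012609679 / 0.0010279067 = 1.2267.

1.2267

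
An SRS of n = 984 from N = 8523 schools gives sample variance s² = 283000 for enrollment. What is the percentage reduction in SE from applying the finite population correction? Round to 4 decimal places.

5.9496

f = n/N = 984/8523 = 0.11545231.
SE_no-fpc = √(s²/n) = 16.958821; SE_fpc = √((1−f)s²/n) = 15.949839.
Ratio = √(1−f) = 0.94050396. Reduction = 100·(1 − 0.94050396) = 5.9496%.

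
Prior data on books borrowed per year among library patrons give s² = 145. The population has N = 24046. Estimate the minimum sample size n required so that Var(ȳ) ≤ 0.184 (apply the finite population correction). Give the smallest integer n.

764

Without fpc, n₀ = s²/D = 145/0.184 = 788.0435.
With fpc, (1 − n/N)·s²/n ≤ D requires n ≥ n₀/(1 + n₀/N) = 788.0435/(1 + 788.0435/24046) = 763.0370.
Rounding up, n = 764.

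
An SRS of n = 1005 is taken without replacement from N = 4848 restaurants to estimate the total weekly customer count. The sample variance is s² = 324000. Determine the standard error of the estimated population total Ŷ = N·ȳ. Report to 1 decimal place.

Var(Ŷ) = N²·Var(ȳ) = N²·(1 − n/N)·s²/n.
f = 1005/4848 = 0.20730198; Var(ȳ) = 0.79269802·324000/1005 = 255.55638.
Var(Ŷ) = 4848² · 255.55638 = 6.0063682 × 10^9.
SE(Ŷ) = √(6.0063682 × 10^9) = 77500.8.

77500.8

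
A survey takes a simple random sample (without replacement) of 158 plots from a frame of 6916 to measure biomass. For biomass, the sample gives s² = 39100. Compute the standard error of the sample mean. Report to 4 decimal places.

Under SRS without replacement, Var(ȳ) = (1 − f)·s²/n with f = n/N = 158/6916 = 0.02284558.
Var(ȳ) = (1 − 0.02284558)·39100/158 = 0.97715442·247.46835 = 241.8148.
SE(ȳ) = √(241.8148) = 15.5504.

15.5504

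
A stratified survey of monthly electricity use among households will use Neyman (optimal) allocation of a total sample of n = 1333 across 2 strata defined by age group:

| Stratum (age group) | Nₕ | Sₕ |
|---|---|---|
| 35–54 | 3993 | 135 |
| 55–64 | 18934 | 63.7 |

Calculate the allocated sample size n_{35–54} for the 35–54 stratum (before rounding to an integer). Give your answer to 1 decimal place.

Neyman allocation: nₕ = n·NₕSₕ / Σⱼ NⱼSⱼ.
Σ NⱼSⱼ = 3993·135 + 18934·63.7 = 1.7451508 × 10^6.
n_{35–54} = 1333·3993·135 / (1.7451508 × 10^6) = 411.7.

411.7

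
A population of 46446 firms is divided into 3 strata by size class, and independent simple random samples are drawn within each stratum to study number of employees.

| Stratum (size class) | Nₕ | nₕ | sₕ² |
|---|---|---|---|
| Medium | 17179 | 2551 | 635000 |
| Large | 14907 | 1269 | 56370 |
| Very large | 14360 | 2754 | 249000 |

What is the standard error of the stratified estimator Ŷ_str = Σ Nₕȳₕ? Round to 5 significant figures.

294370

Var(Ŷ_str) = Σₕ Nₕ²(1 − fₕ)sₕ²/nₕ.
Medium: 17179²·(1 − 2551/17179)·635000/2551 = 6.2552705 × 10^10.
Large: 14907²·(1 − 1269/14907)·56370/1269 = 9.0308234 × 10^9.
Very large: 14360²·(1 − 2754/14360)·249000/2754 = 1.5068583 × 10^10.
Sum = 8.6652111 × 10^10.
SE = √(8.6652111 × 10^10) = 294370.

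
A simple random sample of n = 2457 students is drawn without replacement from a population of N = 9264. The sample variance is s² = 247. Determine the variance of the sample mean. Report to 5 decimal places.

Under SRS without replacement, Var(ȳ) = (1 − f)·s²/n with f = n/N = 2457/9264 = 0.26522021.
Var(ȳ) = (1 − 0.26522021)·247/2457 = 0.73477979·0.1005291 = 0.073866752.

0.07387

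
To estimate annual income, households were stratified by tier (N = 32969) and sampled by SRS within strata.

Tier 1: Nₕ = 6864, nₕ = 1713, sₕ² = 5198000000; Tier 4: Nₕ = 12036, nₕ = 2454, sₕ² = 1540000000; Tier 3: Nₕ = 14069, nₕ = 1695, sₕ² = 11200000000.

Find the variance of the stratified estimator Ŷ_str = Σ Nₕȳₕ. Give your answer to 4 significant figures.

Var(Ŷ_str) = Σₕ Nₕ²(1 − fₕ)sₕ²/nₕ.
Tier 1: 6864²·(1 − 1713/6864)·5198000000/1713 = 1.0728716 × 10^14.
Tier 4: 12036²·(1 − 2454/12036)·1540000000/2454 = 7.2374322 × 10^13.
Tier 3: 14069²·(1 − 1695/14069)·11200000000/1695 = 1.1503279 × 10^15.
Sum = 1.3299894 × 10^15.

1.330 × 10^15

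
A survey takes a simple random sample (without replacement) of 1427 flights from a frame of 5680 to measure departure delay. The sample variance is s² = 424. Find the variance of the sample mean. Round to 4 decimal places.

0.2225

Under SRS without replacement, Var(ȳ) = (1 − f)·s²/n with f = n/N = 1427/5680 = 0.25123239.
Var(ȳ) = (1 − 0.25123239)·424/1427 = 0.74876761·0.29712684 = 0.22247895.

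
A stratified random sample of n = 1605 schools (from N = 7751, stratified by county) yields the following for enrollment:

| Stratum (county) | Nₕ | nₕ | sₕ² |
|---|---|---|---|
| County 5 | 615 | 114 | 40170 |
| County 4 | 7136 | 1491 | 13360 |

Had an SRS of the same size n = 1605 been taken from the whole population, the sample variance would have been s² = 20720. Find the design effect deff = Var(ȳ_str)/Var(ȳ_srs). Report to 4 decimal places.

0.7635

Var(ȳ_str) = Σ Wₕ²(1−fₕ)sₕ²/nₕ with Wₕ = Nₕ/7751:
  County 5: (615/7751)²·(1−114/615)·40170/114 = 1.8071506
  County 4: (7136/7751)²·(1−1491/7136)·13360/1491 = 6.0080305
  → Var(ȳ_str) = 7.8151811.
Var(ȳ_srs) = (1 − 1605/7751)·20720/1605 = 10.236454.
deff = 7.8151811 / 10.236454 = 0.7635.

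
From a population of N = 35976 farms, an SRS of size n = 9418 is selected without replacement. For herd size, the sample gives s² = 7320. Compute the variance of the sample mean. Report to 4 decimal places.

Under SRS without replacement, Var(ȳ) = (1 − f)·s²/n with f = n/N = 9418/35976 = 0.26178563.
Var(ȳ) = (1 − 0.26178563)·7320/9418 = 0.73821437·0.77723508 = 0.5737661.

0.5738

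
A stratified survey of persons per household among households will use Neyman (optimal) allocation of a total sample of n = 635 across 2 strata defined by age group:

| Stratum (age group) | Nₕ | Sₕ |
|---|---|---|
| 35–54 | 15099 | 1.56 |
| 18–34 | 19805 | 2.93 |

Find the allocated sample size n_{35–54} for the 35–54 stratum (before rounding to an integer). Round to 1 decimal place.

Neyman allocation: nₕ = n·NₕSₕ / Σⱼ NⱼSⱼ.
Σ NⱼSⱼ = 15099·1.56 + 19805·2.93 = 81583.09.
n_{35–54} = 635·15099·1.56 / 81583.09 = 183.3.

183.3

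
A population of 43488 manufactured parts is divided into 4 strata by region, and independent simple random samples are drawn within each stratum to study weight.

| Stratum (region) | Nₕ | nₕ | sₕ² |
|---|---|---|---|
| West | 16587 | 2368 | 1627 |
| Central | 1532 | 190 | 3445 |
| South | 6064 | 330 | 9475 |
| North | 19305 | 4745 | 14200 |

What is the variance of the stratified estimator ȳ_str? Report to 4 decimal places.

1.0781

Var(ȳ_str) = Σₕ Wₕ²(1 − fₕ)sₕ²/nₕ with Wₕ = Nₕ/N, N = 43488.
West: Wₕ = 0.38141556; term = 0.38141556²·(1 − 0.14276240)·1627/2368 = 0.085684819.
Central: Wₕ = 0.03522811; term = 0.03522811²·(1 − 0.12402089)·3445/190 = 0.019710972.
South: Wₕ = 0.13944077; term = 0.13944077²·(1 − 0.05441953)·9475/330 = 0.52788982.
North: Wₕ = 0.44391556; term = 0.44391556²·(1 − 0.24579125)·14200/4745 = 0.44477917.
Sum = 1.0780648.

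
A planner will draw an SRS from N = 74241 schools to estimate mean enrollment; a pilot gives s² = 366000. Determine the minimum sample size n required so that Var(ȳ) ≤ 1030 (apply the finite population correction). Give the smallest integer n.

354

Without fpc, n₀ = s²/D = 366000/1030 = 355.3398.
With fpc, (1 − n/N)·s²/n ≤ D requires n ≥ n₀/(1 + n₀/N) = 355.3398/(1 + 355.3398/74241) = 353.6471.
Rounding up, n = 354.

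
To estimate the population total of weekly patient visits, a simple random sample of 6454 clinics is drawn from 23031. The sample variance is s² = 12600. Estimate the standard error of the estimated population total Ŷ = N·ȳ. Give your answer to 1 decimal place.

Var(Ŷ) = N²·Var(ȳ) = N²·(1 − n/N)·s²/n.
f = 6454/23031 = 0.28023099; Var(ȳ) = 0.71976901·12600/6454 = 1.405189.
Var(Ŷ) = 23031² · 1.405189 = 7.4535013 × 10^8.
SE(Ŷ) = √(7.4535013 × 10^8) = 27301.1.

27301.1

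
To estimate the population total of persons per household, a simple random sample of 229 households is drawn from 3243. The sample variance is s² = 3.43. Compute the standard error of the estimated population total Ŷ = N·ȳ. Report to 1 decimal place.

Var(Ŷ) = N²·Var(ȳ) = N²·(1 − n/N)·s²/n.
f = 229/3243 = 0.07061363; Var(ȳ) = 0.92938637·3.43/229 = 0.013920503.
Var(Ŷ) = 3243² · 0.013920503 = 146402.61.
SE(Ŷ) = √(146402.61) = 382.6.

382.6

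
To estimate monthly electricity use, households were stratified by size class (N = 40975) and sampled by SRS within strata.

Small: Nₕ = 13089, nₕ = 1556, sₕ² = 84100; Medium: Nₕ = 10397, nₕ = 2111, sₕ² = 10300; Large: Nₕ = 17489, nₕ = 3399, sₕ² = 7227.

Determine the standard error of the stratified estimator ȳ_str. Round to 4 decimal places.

2.3285

Var(ȳ_str) = Σₕ Wₕ²(1 − fₕ)sₕ²/nₕ with Wₕ = Nₕ/N, N = 40975.
Small: Wₕ = 0.31943868; term = 0.31943868²·(1 − 0.11887845)·84100/1556 = 4.8595632.
Medium: Wₕ = 0.25374009; term = 0.25374009²·(1 − 0.20303934)·10300/2111 = 0.25035948.
Large: Wₕ = 0.42682123; term = 0.42682123²·(1 − 0.19435073)·7227/3399 = 0.31206491.
Sum = 5.4219876.
SE = √(5.4219876) = 2.3285.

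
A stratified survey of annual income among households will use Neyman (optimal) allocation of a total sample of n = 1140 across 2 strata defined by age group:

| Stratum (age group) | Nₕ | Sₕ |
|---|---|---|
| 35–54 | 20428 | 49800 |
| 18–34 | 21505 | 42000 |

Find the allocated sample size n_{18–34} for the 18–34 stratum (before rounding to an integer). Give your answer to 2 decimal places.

Neyman allocation: nₕ = n·NₕSₕ / Σⱼ NⱼSⱼ.
Σ NⱼSⱼ = 20428·49800 + 21505·42000 = 1.9205244 × 10^9.
n_{18–34} = 1140·21505·42000 / (1.9205244 × 10^9) = 536.13.

536.13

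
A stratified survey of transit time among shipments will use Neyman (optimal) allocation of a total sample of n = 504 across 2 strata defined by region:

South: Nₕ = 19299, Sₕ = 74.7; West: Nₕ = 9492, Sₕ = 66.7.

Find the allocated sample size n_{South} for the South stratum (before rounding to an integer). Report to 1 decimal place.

Neyman allocation: nₕ = n·NₕSₕ / Σⱼ NⱼSⱼ.
Σ NⱼSⱼ = 19299·74.7 + 9492·66.7 = 2.0747517 × 10^6.
n_{South} = 504·19299·74.7 / (2.0747517 × 10^6) = 350.2.

350.2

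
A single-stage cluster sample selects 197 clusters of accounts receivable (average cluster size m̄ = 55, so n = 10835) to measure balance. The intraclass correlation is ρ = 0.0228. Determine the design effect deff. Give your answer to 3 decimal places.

2.231

deff = 1 + (55 − 1)·0.0228 = 1 + 1.2312 = 2.2312.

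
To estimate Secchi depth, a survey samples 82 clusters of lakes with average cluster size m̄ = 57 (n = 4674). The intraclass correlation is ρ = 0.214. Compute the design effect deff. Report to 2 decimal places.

deff = 1 + (57 − 1)·0.214 = 1 + 11.984 = 12.984.

12.98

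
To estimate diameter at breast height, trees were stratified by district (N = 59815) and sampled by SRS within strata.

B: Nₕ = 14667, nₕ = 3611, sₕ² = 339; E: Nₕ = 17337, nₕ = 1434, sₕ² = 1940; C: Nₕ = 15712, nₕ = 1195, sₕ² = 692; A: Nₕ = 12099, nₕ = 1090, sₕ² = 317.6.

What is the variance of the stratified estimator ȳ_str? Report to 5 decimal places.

Var(ȳ_str) = Σₕ Wₕ²(1 − fₕ)sₕ²/nₕ with Wₕ = Nₕ/N, N = 59815.
B: Wₕ = 0.24520605; term = 0.24520605²·(1 − 0.24619895)·339/3611 = 0.0042549192.
E: Wₕ = 0.28984368; term = 0.28984368²·(1 − 0.08271327)·1940/1434 = 0.10425223.
C: Wₕ = 0.26267659; term = 0.26267659²·(1 − 0.07605652)·692/1195 = 0.036916993.
A: Wₕ = 0.20227368; term = 0.20227368²·(1 − 0.09009009)·317.6/1090 = 0.010847537.
Sum = 0.15627168.

0.15627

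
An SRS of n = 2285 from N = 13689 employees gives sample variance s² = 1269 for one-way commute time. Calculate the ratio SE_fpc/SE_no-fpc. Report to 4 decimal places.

f = n/N = 2285/13689 = 0.16692235.
SE_no-fpc = √(s²/n) = 0.7452255; SE_fpc = √((1−f)s²/n) = 0.68019033.
Ratio = √(1−f) = 0.91273088.

0.9127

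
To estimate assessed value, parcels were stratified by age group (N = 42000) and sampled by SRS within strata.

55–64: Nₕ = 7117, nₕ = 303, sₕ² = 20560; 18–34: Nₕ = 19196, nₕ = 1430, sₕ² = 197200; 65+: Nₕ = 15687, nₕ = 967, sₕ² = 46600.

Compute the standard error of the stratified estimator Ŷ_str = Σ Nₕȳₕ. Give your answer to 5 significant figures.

247890

Var(Ŷ_str) = Σₕ Nₕ²(1 − fₕ)sₕ²/nₕ.
55–64: 7117²·(1 − 303/7117)·20560/303 = 3.290634 × 10^9.
18–34: 19196²·(1 − 1430/19196)·197200/1430 = 4.7029599 × 10^10.
65+: 15687²·(1 − 967/15687)·46600/967 = 1.1127745 × 10^10.
Sum = 6.1447978 × 10^10.
SE = √(6.1447978 × 10^10) = 247890.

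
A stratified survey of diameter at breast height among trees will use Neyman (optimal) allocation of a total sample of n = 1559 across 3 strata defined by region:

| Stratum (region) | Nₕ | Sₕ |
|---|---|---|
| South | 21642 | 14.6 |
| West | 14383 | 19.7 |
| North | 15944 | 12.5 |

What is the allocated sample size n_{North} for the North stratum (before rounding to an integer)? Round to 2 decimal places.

389.06

Neyman allocation: nₕ = n·NₕSₕ / Σⱼ NⱼSⱼ.
Σ NⱼSⱼ = 21642·14.6 + 14383·19.7 + 15944·12.5 = 798618.3.
n_{North} = 1559·15944·12.5 / 798618.3 = 389.06.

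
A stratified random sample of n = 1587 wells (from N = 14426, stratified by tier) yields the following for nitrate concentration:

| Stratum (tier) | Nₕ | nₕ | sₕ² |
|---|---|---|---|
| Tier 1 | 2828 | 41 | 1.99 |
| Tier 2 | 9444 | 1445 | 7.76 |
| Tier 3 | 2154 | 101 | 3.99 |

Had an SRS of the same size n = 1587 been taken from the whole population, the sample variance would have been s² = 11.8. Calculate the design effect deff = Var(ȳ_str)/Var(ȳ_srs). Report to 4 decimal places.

Var(ȳ_str) = Σ Wₕ²(1−fₕ)sₕ²/nₕ with Wₕ = Nₕ/14426:
  Tier 1: (2828/14426)²·(1−41/2828)·1.99/41 = 0.0018382041
  Tier 2: (9444/14426)²·(1−1445/9444)·7.76/1445 = 0.0019493674
  Tier 3: (2154/14426)²·(1−101/2154)·3.99/101 = 8.39449 × 10^-4
  → Var(ȳ_str) = 0.0046270205.
Var(ȳ_srs) = (1 − 1587/14426)·11.8/1587 = 0.0066174452.
deff = 0.0046270205 / 0.0066174452 = 0.6992.

0.6992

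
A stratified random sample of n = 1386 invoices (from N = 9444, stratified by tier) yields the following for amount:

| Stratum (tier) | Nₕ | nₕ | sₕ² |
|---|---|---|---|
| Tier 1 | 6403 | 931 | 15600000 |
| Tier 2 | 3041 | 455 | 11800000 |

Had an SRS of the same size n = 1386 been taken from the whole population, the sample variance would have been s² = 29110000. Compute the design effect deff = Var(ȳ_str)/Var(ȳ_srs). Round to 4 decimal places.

Var(ȳ_str) = Σ Wₕ²(1−fₕ)sₕ²/nₕ with Wₕ = Nₕ/9444:
  Tier 1: (6403/9444)²·(1−931/6403)·15600000/931 = 6582.5255
  Tier 2: (3041/9444)²·(1−455/3041)·11800000/455 = 2286.6705
  → Var(ȳ_str) = 8869.196.
Var(ȳ_srs) = (1 − 1386/9444)·29110000/1386 = 17920.506.
deff = 8869.196 / 17920.506 = 0.4949.

0.4949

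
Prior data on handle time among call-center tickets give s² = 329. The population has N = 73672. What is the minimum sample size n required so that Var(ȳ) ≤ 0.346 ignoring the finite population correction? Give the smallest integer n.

Without fpc, n₀ = s²/D = 329/0.346 = 950.8671.
Rounding up, n = 951.

951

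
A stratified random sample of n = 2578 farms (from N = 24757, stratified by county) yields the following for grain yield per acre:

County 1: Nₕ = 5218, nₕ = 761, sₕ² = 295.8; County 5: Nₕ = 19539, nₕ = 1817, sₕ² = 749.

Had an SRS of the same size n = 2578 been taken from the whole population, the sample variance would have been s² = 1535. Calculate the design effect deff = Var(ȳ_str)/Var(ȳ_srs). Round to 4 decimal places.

Var(ȳ_str) = Σ Wₕ²(1−fₕ)sₕ²/nₕ with Wₕ = Nₕ/24757:
  County 1: (5218/24757)²·(1−761/5218)·295.8/761 = 0.014749055
  County 5: (19539/24757)²·(1−1817/19539)·749/1817 = 0.23288736
  → Var(ȳ_str) = 0.24763642.
Var(ȳ_srs) = (1 − 2578/24757)·1535/2578 = 0.53342014.
deff = 0.24763642 / 0.53342014 = 0.4642.

0.4642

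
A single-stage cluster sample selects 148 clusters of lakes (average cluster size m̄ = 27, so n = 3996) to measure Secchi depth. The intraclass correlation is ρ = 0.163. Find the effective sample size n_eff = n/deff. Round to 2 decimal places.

deff = 1 + (27 − 1)·0.163 = 1 + 4.238 = 5.238.
n_eff = 3996 / 5.238 = 762.89.

762.89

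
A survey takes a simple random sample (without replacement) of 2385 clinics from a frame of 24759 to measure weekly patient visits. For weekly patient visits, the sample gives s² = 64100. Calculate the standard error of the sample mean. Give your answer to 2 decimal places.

Under SRS without replacement, Var(ȳ) = (1 − f)·s²/n with f = n/N = 2385/24759 = 0.09632861.
Var(ȳ) = (1 − 0.09632861)·64100/2385 = 0.90367139·26.87631 = 24.287353.
SE(ȳ) = √(24.287353) = 4.93.

4.93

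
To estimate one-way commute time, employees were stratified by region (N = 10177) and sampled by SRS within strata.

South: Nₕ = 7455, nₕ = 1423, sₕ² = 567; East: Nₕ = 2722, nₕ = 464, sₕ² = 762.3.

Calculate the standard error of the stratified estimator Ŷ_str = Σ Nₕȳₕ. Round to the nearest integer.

Var(Ŷ_str) = Σₕ Nₕ²(1 − fₕ)sₕ²/nₕ.
South: 7455²·(1 − 1423/7455)·567/1423 = 1.7917901 × 10^7.
East: 2722²·(1 − 464/2722)·762.3/464 = 1.0097643 × 10^7.
Sum = 2.8015544 × 10^7.
SE = √(2.8015544 × 10^7) = 5293.

5293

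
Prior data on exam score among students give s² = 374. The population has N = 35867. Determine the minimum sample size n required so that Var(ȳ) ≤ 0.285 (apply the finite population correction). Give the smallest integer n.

Without fpc, n₀ = s²/D = 374/0.285 = 1312.2807.
With fpc, (1 − n/N)·s²/n ≤ D requires n ≥ n₀/(1 + n₀/N) = 1312.2807/(1 + 1312.2807/35867) = 1265.9624.
Rounding up, n = 1266.

1266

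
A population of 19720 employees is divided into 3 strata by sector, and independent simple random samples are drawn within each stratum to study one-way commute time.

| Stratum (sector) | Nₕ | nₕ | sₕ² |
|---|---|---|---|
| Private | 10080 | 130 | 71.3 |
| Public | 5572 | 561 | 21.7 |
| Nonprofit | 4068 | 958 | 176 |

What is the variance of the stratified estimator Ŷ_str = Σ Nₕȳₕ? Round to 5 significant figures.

Var(Ŷ_str) = Σₕ Nₕ²(1 − fₕ)sₕ²/nₕ.
Private: 10080²·(1 − 130/10080)·71.3/130 = 5.5008498 × 10^7.
Public: 5572²·(1 − 561/5572)·21.7/561 = 1.0800215 × 10^6.
Nonprofit: 4068²·(1 − 958/4068)·176/958 = 2.3242803 × 10^6.
Sum = 5.84128 × 10^7.

5.8413 × 10^7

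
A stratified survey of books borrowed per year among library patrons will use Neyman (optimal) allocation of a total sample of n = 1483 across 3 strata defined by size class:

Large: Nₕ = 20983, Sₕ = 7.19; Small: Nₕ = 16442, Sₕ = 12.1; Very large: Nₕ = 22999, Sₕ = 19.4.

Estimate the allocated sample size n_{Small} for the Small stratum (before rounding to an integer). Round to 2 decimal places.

Neyman allocation: nₕ = n·NₕSₕ / Σⱼ NⱼSⱼ.
Σ NⱼSⱼ = 20983·7.19 + 16442·12.1 + 22999·19.4 = 795996.57.
n_{Small} = 1483·16442·12.1 / 795996.57 = 370.66.

370.66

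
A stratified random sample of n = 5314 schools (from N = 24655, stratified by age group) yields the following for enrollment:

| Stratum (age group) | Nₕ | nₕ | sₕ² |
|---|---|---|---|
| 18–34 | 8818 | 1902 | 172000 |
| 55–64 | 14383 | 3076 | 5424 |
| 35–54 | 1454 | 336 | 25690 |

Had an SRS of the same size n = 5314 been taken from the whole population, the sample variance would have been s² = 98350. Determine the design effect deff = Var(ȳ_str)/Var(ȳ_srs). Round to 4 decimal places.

Var(ȳ_str) = Σ Wₕ²(1−fₕ)sₕ²/nₕ with Wₕ = Nₕ/24655:
  18–34: (8818/24655)²·(1−1902/8818)·172000/1902 = 9.0726258
  55–64: (14383/24655)²·(1−3076/14383)·5424/3076 = 0.47175902
  35–54: (1454/24655)²·(1−336/1454)·25690/336 = 0.20446596
  → Var(ȳ_str) = 9.7488508.
Var(ȳ_srs) = (1 − 5314/24655)·98350/5314 = 14.518667.
deff = 9.7488508 / 14.518667 = 0.6715.

0.6715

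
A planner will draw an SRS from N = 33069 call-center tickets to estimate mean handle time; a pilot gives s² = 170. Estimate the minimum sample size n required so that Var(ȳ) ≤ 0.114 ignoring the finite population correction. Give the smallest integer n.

1492

Without fpc, n₀ = s²/D = 170/0.114 = 1491.2281.
Rounding up, n = 1492.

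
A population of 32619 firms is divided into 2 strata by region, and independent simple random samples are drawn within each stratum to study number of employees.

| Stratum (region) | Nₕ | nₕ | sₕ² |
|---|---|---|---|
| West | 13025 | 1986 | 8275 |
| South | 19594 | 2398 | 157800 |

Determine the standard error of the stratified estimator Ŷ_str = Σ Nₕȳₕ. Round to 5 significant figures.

Var(Ŷ_str) = Σₕ Nₕ²(1 − fₕ)sₕ²/nₕ.
West: 13025²·(1 − 1986/13025)·8275/1986 = 5.9909573 × 10^8.
South: 19594²·(1 − 2398/19594)·157800/2398 = 2.2172178 × 10^10.
Sum = 2.2771274 × 10^10.
SE = √(2.2771274 × 10^10) = 150900.

150900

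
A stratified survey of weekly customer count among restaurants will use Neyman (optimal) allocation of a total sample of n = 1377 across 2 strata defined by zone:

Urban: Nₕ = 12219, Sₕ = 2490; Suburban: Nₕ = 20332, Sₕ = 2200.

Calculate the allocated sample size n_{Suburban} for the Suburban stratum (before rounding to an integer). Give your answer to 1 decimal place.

Neyman allocation: nₕ = n·NₕSₕ / Σⱼ NⱼSⱼ.
Σ NⱼSⱼ = 12219·2490 + 20332·2200 = 7.515571 × 10^7.
n_{Suburban} = 1377·20332·2200 / (7.515571 × 10^7) = 819.5.

819.5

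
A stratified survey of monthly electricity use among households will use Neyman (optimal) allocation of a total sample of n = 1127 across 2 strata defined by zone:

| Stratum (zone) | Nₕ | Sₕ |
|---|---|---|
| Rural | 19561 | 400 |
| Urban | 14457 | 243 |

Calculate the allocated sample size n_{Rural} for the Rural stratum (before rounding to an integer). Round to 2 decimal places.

777.78

Neyman allocation: nₕ = n·NₕSₕ / Σⱼ NⱼSⱼ.
Σ NⱼSⱼ = 19561·400 + 14457·243 = 1.1337451 × 10^7.
n_{Rural} = 1127·19561·400 / (1.1337451 × 10^7) = 777.78.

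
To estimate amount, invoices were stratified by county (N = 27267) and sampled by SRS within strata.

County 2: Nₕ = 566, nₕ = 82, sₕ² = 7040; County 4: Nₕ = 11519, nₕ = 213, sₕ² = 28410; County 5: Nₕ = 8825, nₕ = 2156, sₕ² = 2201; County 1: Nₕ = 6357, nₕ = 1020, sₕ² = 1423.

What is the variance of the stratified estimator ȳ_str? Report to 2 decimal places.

Var(ȳ_str) = Σₕ Wₕ²(1 − fₕ)sₕ²/nₕ with Wₕ = Nₕ/N, N = 27267.
County 2: Wₕ = 0.02075769; term = 0.02075769²·(1 − 0.14487633)·7040/82 = 0.031633401.
County 4: Wₕ = 0.42245205; term = 0.42245205²·(1 − 0.01849119)·28410/213 = 23.363649.
County 5: Wₕ = 0.32365130; term = 0.32365130²·(1 − 0.24430595)·2201/2156 = 0.080811283.
County 1: Wₕ = 0.23313896; term = 0.23313896²·(1 − 0.16045304)·1423/1020 = 0.063661875.
Sum = 23.539756.

23.54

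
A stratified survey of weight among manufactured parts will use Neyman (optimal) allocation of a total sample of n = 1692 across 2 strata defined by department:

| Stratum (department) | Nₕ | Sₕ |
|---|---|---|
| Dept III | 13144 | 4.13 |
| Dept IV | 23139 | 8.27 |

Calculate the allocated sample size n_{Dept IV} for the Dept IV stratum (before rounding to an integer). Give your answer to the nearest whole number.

Neyman allocation: nₕ = n·NₕSₕ / Σⱼ NⱼSⱼ.
Σ NⱼSⱼ = 13144·4.13 + 23139·8.27 = 245644.25.
n_{Dept IV} = 1692·23139·8.27 / 245644.25 = 1318.

1318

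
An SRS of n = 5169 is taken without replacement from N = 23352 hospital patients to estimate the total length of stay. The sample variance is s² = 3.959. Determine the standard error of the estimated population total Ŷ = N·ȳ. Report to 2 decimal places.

570.27

Var(Ŷ) = N²·Var(ȳ) = N²·(1 − n/N)·s²/n.
f = 5169/23352 = 0.22135149; Var(ȳ) = 0.77864851·3.959/5169 = 5.9637637 × 10^-4.
Var(Ŷ) = 23352² · (5.9637637 × 10^-4) = 325213.52.
SE(Ŷ) = √(325213.52) = 570.27.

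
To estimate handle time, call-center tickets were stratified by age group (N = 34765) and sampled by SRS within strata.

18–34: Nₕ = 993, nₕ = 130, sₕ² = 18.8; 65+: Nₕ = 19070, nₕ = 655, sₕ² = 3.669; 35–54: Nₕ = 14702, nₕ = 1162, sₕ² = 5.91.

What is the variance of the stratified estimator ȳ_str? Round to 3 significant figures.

Var(ȳ_str) = Σₕ Wₕ²(1 − fₕ)sₕ²/nₕ with Wₕ = Nₕ/N, N = 34765.
18–34: Wₕ = 0.02856321; term = 0.02856321²·(1 − 0.13091641)·18.8/130 = 1.0253924 × 10^-4.
65+: Wₕ = 0.54854020; term = 0.54854020²·(1 − 0.03434714)·3.669/655 = 0.0016275876.
35–54: Wₕ = 0.42289659; term = 0.42289659²·(1 − 0.07903687)·5.91/1162 = 8.3770666 × 10^-4.
Sum = 0.0025678335.

0.00257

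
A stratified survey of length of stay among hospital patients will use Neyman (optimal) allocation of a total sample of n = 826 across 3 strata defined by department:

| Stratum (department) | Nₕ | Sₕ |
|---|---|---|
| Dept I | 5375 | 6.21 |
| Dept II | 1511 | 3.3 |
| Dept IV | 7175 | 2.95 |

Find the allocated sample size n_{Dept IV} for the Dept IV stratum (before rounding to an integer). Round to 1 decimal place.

Neyman allocation: nₕ = n·NₕSₕ / Σⱼ NⱼSⱼ.
Σ NⱼSⱼ = 5375·6.21 + 1511·3.3 + 7175·2.95 = 59531.3.
n_{Dept IV} = 826·7175·2.95 / 59531.3 = 293.7.

293.7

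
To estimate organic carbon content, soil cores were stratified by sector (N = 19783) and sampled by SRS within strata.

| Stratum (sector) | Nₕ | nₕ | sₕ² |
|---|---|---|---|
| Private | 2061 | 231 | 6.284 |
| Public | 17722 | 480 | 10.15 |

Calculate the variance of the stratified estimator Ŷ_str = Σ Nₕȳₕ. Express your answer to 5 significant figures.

6.5640 × 10^6

Var(Ŷ_str) = Σₕ Nₕ²(1 − fₕ)sₕ²/nₕ.
Private: 2061²·(1 − 231/2061)·6.284/231 = 102601.4.
Public: 17722²·(1 − 480/17722)·10.15/480 = 6.4613784 × 10^6.
Sum = 6.5639798 × 10^6.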